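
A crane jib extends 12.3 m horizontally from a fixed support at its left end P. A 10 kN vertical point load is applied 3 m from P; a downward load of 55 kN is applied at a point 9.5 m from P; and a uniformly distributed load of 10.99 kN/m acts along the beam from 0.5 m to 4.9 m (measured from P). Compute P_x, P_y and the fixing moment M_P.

Resultant of the distributed load: 10.99 × 4.4 = 48.356 kN at 2.7 m from P.
ΣF_x = 0: P_x = 0.
ΣF_y = 0: P_y − 10 − 55 − 10.99·4.4 = 0 → P_y = 113.4 kN.
ΣM about P: M_P − 10·3 − 55·9.5 − (10.99·4.4)·2.7 = 0 → M_P = 683.1 kN·m.

P_x = 0, P_y = 113.4 kN, M_P = 683.1 kN·m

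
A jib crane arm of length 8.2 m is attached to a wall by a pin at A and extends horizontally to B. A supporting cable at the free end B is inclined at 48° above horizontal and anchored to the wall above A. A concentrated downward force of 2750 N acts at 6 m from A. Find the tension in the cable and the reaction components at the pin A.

T = 2708 N, A_x = 1812 N, A_y = 737.8 N

ΣM about A: T·sin48°·8.2 − 2750·6 = 0 → T = 16500/(8.2·0.743145) = 2707.67 ≈ 2708 N.
ΣF_x = 0: A_x − T·cos48° = 0 → A_x = 2707.67 × 0.669131 = 1812 N.
ΣF_y = 0: A_y + T·sin48° − 2750 = 0 → A_y = 2750 − 2707.67 × 0.743145 = 737.8 N.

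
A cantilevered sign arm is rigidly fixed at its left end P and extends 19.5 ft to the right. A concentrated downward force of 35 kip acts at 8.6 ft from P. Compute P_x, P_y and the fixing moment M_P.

ΣF_x = 0: P_x = 0.
ΣF_y = 0: P_y − 35 = 0 → P_y = 35.00 kip.
ΣM about P: M_P − 35·8.6 = 0 → M_P = 301.0 kip·ft.

P_x = 0, P_y = 35.00 kip, M_P = 301.0 kip·ft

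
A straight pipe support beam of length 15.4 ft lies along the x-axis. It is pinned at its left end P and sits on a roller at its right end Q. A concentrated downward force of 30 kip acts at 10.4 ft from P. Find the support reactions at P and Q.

Taking moments about P: Q_y·15.4 − 30·10.4 = 0 → Q_y = 312/15.4 = 20.2597 ≈ 20.26 kip.
ΣF_y = 0: P_y + 20.2597 − 30 = 0 → P_y = 9.740 kip.
ΣF_x = 0: no horizontal applied forces, so P_x = 0.

P_x = 0, P_y = 9.740 kip, Q_y = 20.26 kip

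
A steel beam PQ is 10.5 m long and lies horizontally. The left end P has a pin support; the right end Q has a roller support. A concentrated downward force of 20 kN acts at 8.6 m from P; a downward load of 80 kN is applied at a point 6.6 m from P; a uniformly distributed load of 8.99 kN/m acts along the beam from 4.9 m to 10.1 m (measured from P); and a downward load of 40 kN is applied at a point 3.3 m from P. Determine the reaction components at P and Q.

P_x = 0, P_y = 74.12 kN, Q_y = 112.6 kN

Resultant of the distributed load: 8.99 × 5.2 = 46.748 kN at 7.5 m from P.
Taking moments about P: Q_y·10.5 − 20·8.6 − 80·6.6 − (8.99·5.2)·7.5 − 40·3.3 = 0 → Q_y = 1182.61/10.5 = 112.63 ≈ 112.6 kN.
ΣF_y = 0: P_y + 112.63 − 20 − 80 − 8.99·5.2 − 40 = 0 → P_y = 74.12 kN.
ΣF_x = 0: no horizontal applied forces, so P_x = 0.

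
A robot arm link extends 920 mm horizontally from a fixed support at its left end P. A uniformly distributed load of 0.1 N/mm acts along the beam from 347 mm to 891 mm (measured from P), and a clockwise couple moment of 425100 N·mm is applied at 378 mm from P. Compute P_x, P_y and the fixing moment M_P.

Resultant of the distributed load: 0.1 × 544 = 54.4 N at 619 mm from P.
ΣF_x = 0: P_x = 0.
ΣF_y = 0: P_y − 0.1·544 = 0 → P_y = 54.40 N.
ΣM about P: M_P − (0.1·544)·619 − 425100 = 0 → M_P = 458800 N·mm.

P_x = 0, P_y = 54.40 N, M_P = 458800 N·mm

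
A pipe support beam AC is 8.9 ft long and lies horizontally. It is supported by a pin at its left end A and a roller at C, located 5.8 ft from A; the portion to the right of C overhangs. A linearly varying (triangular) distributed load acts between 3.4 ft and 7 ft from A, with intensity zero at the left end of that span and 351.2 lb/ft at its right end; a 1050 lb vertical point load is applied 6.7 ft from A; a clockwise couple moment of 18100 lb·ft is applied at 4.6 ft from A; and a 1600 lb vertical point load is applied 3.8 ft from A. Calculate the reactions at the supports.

Resultant of the triangular load: ½ × 351.2 × 3.6 = 632.16 lb, acting at 5.8 ft from A (one-third of the span from the peak).
Moments about A: C_y·5.8 − (½·351.2·3.6)·5.8 − 1050·6.7 − 18100 − 1600·3.8 = 0 → C_y = 34881.528/5.8 = 6014.06 ≈ 6014 lb.
ΣF_y = 0: A_y + 6014.06 − ½·351.2·3.6 − 1050 − 1600 = 0 → A_y = -2732 lb.
ΣF_x = 0: no horizontal applied forces, so A_x = 0.

A_x = 0, A_y = -2732 lb, C_y = 6014 lb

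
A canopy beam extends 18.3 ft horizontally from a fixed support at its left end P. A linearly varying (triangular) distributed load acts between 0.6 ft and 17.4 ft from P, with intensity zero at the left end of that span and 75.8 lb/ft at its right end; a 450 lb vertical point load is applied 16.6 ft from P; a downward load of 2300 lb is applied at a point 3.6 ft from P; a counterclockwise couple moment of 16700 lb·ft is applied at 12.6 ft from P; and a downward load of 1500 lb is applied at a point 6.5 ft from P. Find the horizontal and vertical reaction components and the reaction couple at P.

P_x = 0, P_y = 4887 lb, M_P = 16310 lb·ft

Resultant of the triangular load: ½ × 75.8 × 16.8 = 636.72 lb, acting at 11.8 ft from P (one-third of the span from the peak).
ΣF_x = 0: P_x = 0.
ΣF_y = 0: P_y − ½·75.8·16.8 − 450 − 2300 − 1500 = 0 → P_y = 4887 lb.
ΣM about P: M_P − (½·75.8·16.8)·11.8 − 450·16.6 − 2300·3.6 + 16700 − 1500·6.5 = 0 → M_P = 16310 lb·ft.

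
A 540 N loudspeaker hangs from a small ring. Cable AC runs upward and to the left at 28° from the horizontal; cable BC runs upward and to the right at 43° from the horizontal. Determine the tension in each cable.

T_AC = 417.7 N, T_BC = 504.3 N

ΣF_x = 0: −T_AC·cos28° + T_BC·cos43° = 0 → T_BC = 1.20728·T_AC.
ΣF_y = 0: T_AC·sin28° + T_BC·sin43° = 540.
Substitute: T_AC·(0.469472 + 1.20728·0.681998) = 540 → T_AC = 417.687 ≈ 417.7 N.
Then T_BC = 1.20728 × 417.687 = 504.3 N.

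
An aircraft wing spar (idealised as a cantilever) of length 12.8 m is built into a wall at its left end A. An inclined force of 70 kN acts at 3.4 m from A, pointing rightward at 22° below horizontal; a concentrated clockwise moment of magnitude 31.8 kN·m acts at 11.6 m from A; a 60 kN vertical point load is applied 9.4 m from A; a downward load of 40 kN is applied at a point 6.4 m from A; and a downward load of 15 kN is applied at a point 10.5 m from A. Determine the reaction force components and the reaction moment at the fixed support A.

ΣF_x = 0: A_x + 70·cos22° = 0 → A_x = -64.90 kN.
ΣF_y = 0: A_y − 70·sin22° − 60 − 40 − 15 = 0 → A_y = 141.2 kN.
ΣM about A: M_A − 70·sin22°·3.4 − 31.8 − 60·9.4 − 40·6.4 − 15·10.5 = 0 → M_A = 1098 kN·m.

A_x = -64.90 kN, A_y = 141.2 kN, M_A = 1098 kN·m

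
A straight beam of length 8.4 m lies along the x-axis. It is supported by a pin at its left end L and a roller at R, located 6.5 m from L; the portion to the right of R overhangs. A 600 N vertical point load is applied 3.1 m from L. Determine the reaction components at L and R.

ΣM about L: R_y·6.5 − 600·3.1 = 0 → R_y = 1860/6.5 = 286.154 ≈ 286.2 N.
ΣF_y = 0: L_y + 286.154 − 600 = 0 → L_y = 313.8 N.
ΣF_x = 0: no horizontal applied forces, so L_x = 0.

L_x = 0, L_y = 313.8 N, R_y = 286.2 N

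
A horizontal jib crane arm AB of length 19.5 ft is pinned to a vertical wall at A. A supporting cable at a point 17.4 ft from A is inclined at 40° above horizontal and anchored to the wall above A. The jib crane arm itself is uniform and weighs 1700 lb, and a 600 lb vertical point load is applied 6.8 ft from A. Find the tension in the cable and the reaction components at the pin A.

ΣM about A: T·sin40°·17.4 − 1700·9.75 − 600·6.8 = 0 → T = 20655/(17.4·0.642788) = 1846.75 ≈ 1847 lb.
ΣF_x = 0: A_x − T·cos40° = 0 → A_x = 1846.75 × 0.766044 = 1415 lb.
ΣF_y = 0: A_y + T·sin40° − 1700 − 600 = 0 → A_y = 2300 − 1846.75 × 0.642788 = 1113 lb.

T = 1847 lb, A_x = 1415 lb, A_y = 1113 lb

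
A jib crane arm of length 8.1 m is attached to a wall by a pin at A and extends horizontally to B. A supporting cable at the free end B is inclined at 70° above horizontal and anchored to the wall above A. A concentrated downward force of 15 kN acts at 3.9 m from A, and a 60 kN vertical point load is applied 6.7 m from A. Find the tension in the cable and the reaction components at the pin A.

T = 60.50 kN, A_x = 20.69 kN, A_y = 18.15 kN

ΣM about A: T·sin70°·8.1 − 15·3.9 − 60·6.7 = 0 → T = 460.5/(8.1·0.939693) = 60.5005 ≈ 60.50 kN.
ΣF_x = 0: A_x − T·cos70° = 0 → A_x = 60.5005 × 0.34202 = 20.69 kN.
ΣF_y = 0: A_y + T·sin70° − 15 − 60 = 0 → A_y = 75 − 60.5005 × 0.939693 = 18.15 kN.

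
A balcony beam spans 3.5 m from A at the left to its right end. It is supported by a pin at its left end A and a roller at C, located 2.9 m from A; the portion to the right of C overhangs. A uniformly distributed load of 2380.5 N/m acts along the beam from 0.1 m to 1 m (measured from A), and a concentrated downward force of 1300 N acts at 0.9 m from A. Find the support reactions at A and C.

A_x = 0, A_y = 2633 N, C_y = 809.8 N

Resultant of the distributed load: 2380.5 × 0.9 = 2142.45 N at 0.55 m from A.
Taking moments about A: C_y·2.9 − (2380.5·0.9)·0.55 − 1300·0.9 = 0 → C_y = 2348.3475/2.9 = 809.775 ≈ 809.8 N.
ΣF_y = 0: A_y + 809.775 − 2380.5·0.9 − 1300 = 0 → A_y = 2633 N.
ΣF_x = 0: no horizontal applied forces, so A_x = 0.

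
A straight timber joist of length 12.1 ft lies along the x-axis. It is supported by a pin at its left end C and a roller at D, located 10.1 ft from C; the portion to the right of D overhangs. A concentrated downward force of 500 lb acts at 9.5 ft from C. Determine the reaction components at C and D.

Moments about C: D_y·10.1 − 500·9.5 = 0 → D_y = 4750/10.1 = 470.297 ≈ 470.3 lb.
ΣF_y = 0: C_y + 470.297 − 500 = 0 → C_y = 29.70 lb.
ΣF_x = 0: no horizontal applied forces, so C_x = 0.

C_x = 0, C_y = 29.70 lb, D_y = 470.3 lb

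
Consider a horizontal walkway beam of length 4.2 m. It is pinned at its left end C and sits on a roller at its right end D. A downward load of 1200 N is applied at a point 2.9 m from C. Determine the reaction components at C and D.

C_x = 0, C_y = 371.4 N, D_y = 828.6 N

Moments about C: D_y·4.2 − 1200·2.9 = 0 → D_y = 3480/4.2 = 828.571 ≈ 828.6 N.
ΣF_y = 0: C_y + 828.571 − 1200 = 0 → C_y = 371.4 N.
ΣF_x = 0: no horizontal applied forces, so C_x = 0.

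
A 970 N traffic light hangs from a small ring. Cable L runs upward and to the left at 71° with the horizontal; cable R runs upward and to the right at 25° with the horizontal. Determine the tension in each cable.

T_L = 884.0 N, T_R = 317.5 N

ΣF_x = 0: −T_L·cos71° + T_R·cos25° = 0 → T_R = 0.359225·T_L.
ΣF_y = 0: T_L·sin71° + T_R·sin25° = 970.
Substitute: T_L·(0.945519 + 0.359225·0.422618) = 970 → T_L = 883.961 ≈ 884.0 N.
Then T_R = 0.359225 × 883.961 = 317.5 N.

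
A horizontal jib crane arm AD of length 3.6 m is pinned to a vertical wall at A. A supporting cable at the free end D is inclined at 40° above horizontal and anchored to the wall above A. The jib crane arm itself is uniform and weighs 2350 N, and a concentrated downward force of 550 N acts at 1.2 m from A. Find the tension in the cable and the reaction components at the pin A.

T = 2113 N, A_x = 1619 N, A_y = 1542 N

ΣM about A: T·sin40°·3.6 − 2350·1.8 − 550·1.2 = 0 → T = 4890/(3.6·0.642788) = 2113.19 ≈ 2113 N.
ΣF_x = 0: A_x − T·cos40° = 0 → A_x = 2113.19 × 0.766044 = 1619 N.
ΣF_y = 0: A_y + T·sin40° − 2350 − 550 = 0 → A_y = 2900 − 2113.19 × 0.642788 = 1542 N.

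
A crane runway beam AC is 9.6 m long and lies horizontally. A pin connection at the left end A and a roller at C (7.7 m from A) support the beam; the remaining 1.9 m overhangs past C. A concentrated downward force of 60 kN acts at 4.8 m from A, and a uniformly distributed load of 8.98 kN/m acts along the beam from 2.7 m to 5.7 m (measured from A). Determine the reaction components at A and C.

A_x = 0, A_y = 34.84 kN, C_y = 52.10 kN

Resultant of the distributed load: 8.98 × 3 = 26.94 kN at 4.2 m from A.
Moments about A: C_y·7.7 − 60·4.8 − (8.98·3)·4.2 = 0 → C_y = 401.148/7.7 = 52.0971 ≈ 52.10 kN.
ΣF_y = 0: A_y + 52.0971 − 60 − 8.98·3 = 0 → A_y = 34.84 kN.
ΣF_x = 0: no horizontal applied forces, so A_x = 0.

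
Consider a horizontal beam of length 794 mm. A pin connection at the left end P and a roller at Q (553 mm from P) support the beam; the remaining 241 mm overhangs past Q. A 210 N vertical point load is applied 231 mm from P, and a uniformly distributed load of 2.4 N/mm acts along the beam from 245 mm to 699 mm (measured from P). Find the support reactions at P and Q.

P_x = 0, P_y = 281.9 N, Q_y = 1018 N

Resultant of the distributed load: 2.4 × 454 = 1089.6 N at 472 mm from P.
Taking moments about P: Q_y·553 − 210·231 − (2.4·454)·472 = 0 → Q_y = 562801.2/553 = 1017.72 ≈ 1018 N.
ΣF_y = 0: P_y + 1017.72 − 210 − 2.4·454 = 0 → P_y = 281.9 N.
ΣF_x = 0: no horizontal applied forces, so P_x = 0.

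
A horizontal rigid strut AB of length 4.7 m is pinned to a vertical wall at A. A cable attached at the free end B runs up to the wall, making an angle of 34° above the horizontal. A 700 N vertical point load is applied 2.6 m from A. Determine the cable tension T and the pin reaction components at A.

ΣM about A: T·sin34°·4.7 − 700·2.6 = 0 → T = 1820/(4.7·0.559193) = 692.487 ≈ 692.5 N.
ΣF_x = 0: A_x − T·cos34° = 0 → A_x = 692.487 × 0.829038 = 574.1 N.
ΣF_y = 0: A_y + T·sin34° − 700 = 0 → A_y = 700 − 692.487 × 0.559193 = 312.8 N.

T = 692.5 N, A_x = 574.1 N, A_y = 312.8 N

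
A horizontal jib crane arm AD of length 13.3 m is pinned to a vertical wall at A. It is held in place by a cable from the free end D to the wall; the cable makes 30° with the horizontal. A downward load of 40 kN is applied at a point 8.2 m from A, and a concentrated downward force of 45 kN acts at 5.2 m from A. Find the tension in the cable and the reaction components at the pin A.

T = 84.51 kN, A_x = 73.19 kN, A_y = 42.74 kN

ΣM about A: T·sin30°·13.3 − 40·8.2 − 45·5.2 = 0 → T = 562/(13.3·0.5) = 84.5113 ≈ 84.51 kN.
ΣF_x = 0: A_x − T·cos30° = 0 → A_x = 84.5113 × 0.866025 = 73.19 kN.
ΣF_y = 0: A_y + T·sin30° − 40 − 45 = 0 → A_y = 85 − 84.5113 × 0.5 = 42.74 kN.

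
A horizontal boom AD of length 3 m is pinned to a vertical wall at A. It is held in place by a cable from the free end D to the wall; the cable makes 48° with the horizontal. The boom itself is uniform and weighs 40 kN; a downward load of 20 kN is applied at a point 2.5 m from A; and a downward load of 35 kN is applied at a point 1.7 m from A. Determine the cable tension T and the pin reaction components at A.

ΣM about A: T·sin48°·3 − 40·1.5 − 20·2.5 − 35·1.7 = 0 → T = 169.5/(3·0.743145) = 76.0282 ≈ 76.03 kN.
ΣF_x = 0: A_x − T·cos48° = 0 → A_x = 76.0282 × 0.669131 = 50.87 kN.
ΣF_y = 0: A_y + T·sin48° − 40 − 20 − 35 = 0 → A_y = 95 − 76.0282 × 0.743145 = 38.50 kN.

T = 76.03 kN, A_x = 50.87 kN, A_y = 38.50 kN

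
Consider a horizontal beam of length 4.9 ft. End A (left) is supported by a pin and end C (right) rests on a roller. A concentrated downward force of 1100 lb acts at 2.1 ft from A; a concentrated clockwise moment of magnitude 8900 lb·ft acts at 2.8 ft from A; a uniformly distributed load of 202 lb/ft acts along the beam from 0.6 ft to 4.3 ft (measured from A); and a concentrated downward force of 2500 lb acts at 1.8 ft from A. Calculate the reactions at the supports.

Resultant of the distributed load: 202 × 3.7 = 747.4 lb at 2.45 ft from A.
ΣM about A: C_y·4.9 − 1100·2.1 − 8900 − (202·3.7)·2.45 − 2500·1.8 = 0 → C_y = 17541.13/4.9 = 3579.82 ≈ 3580 lb.
ΣF_y = 0: A_y + 3579.82 − 1100 − 202·3.7 − 2500 = 0 → A_y = 767.6 lb.
ΣF_x = 0: no horizontal applied forces, so A_x = 0.

A_x = 0, A_y = 767.6 lb, C_y = 3580 lb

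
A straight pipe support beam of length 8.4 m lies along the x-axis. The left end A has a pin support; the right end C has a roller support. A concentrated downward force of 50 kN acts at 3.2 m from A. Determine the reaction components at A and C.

Moments about A: C_y·8.4 − 50·3.2 = 0 → C_y = 160/8.4 = 19.0476 ≈ 19.05 kN.
ΣF_y = 0: A_y + 19.0476 − 50 = 0 → A_y = 30.95 kN.
ΣF_x = 0: no horizontal applied forces, so A_x = 0.

A_x = 0, A_y = 30.95 kN, C_y = 19.05 kN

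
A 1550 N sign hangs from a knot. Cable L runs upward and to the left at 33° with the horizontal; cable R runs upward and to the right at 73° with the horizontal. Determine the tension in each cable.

T_L = 471.4 N, T_R = 1352 N

ΣF_x = 0: −T_L·cos33° + T_R·cos73° = 0 → T_R = 2.86851·T_L.
ΣF_y = 0: T_L·sin33° + T_R·sin73° = 1550.
Substitute: T_L·(0.544639 + 2.86851·0.956305) = 1550 → T_L = 471.439 ≈ 471.4 N.
Then T_R = 2.86851 × 471.439 = 1352 N.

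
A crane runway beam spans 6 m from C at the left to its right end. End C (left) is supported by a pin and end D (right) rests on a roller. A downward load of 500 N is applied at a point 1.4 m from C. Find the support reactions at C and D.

C_x = 0, C_y = 383.3 N, D_y = 116.7 N

Taking moments about C: D_y·6 − 500·1.4 = 0 → D_y = 700/6 = 116.667 ≈ 116.7 N.
ΣF_y = 0: C_y + 116.667 − 500 = 0 → C_y = 383.3 N.
ΣF_x = 0: no horizontal applied forces, so C_x = 0.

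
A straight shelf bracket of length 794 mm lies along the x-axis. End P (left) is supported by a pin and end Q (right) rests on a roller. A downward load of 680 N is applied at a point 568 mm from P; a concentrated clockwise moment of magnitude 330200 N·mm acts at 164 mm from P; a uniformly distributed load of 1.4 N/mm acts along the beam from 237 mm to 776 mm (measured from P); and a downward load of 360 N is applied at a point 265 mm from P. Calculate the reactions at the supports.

P_x = 0, P_y = 290.8 N, Q_y = 1504 N

Resultant of the distributed load: 1.4 × 539 = 754.6 N at 506.5 mm from P.
Moments about P: Q_y·794 − 680·568 − 330200 − (1.4·539)·506.5 − 360·265 = 0 → Q_y = 1194044.9/794 = 1503.83 ≈ 1504 N.
ΣF_y = 0: P_y + 1503.83 − 680 − 1.4·539 − 360 = 0 → P_y = 290.8 N.
ΣF_x = 0: no horizontal applied forces, so P_x = 0.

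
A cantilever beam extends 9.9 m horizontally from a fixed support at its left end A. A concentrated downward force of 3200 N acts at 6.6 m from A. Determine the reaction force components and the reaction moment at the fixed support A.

ΣF_x = 0: A_x = 0.
ΣF_y = 0: A_y − 3200 = 0 → A_y = 3200 N.
ΣM about A: M_A − 3200·6.6 = 0 → M_A = 21120 N·m.

A_x = 0, A_y = 3200 N, M_A = 21120 N·m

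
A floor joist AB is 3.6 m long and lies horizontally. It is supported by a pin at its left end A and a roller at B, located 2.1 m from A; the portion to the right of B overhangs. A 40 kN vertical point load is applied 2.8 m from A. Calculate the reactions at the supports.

Taking moments about A: B_y·2.1 − 40·2.8 = 0 → B_y = 112/2.1 = 53.3333 ≈ 53.33 kN.
ΣF_y = 0: A_y + 53.3333 − 40 = 0 → A_y = -13.33 kN.
ΣF_x = 0: no horizontal applied forces, so A_x = 0.

A_x = 0, A_y = -13.33 kN, B_y = 53.33 kN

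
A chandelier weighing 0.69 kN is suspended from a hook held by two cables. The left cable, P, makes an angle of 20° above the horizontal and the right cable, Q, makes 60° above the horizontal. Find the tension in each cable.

ΣF_x = 0: −T_P·cos20° + T_Q·cos60° = 0 → T_Q = 1.87939·T_P.
ΣF_y = 0: T_P·sin20° + T_Q·sin60° = 0.69.
Substitute: T_P·(0.34202 + 1.87939·0.866025) = 0.69 → T_P = 0.350322 ≈ 0.3503 kN.
Then T_Q = 1.87939 × 0.350322 = 0.6584 kN.

T_P = 0.3503 kN, T_Q = 0.6584 kN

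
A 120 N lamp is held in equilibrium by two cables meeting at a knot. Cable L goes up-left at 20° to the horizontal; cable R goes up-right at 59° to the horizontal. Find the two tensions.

ΣF_x = 0: −T_L·cos20° + T_R·cos59° = 0 → T_R = 1.82451·T_L.
ΣF_y = 0: T_L·sin20° + T_R·sin59° = 120.
Substitute: T_L·(0.34202 + 1.82451·0.857167) = 120 → T_L = 62.9614 ≈ 62.96 N.
Then T_R = 1.82451 × 62.9614 = 114.9 N.

T_L = 62.96 N, T_R = 114.9 N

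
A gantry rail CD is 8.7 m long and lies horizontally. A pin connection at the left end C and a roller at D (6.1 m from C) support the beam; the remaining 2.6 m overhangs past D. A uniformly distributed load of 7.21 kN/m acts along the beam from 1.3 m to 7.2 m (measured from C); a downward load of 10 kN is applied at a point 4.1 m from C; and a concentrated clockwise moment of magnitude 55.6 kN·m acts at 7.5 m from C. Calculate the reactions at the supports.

C_x = 0, C_y = 7.065 kN, D_y = 45.47 kN

Resultant of the distributed load: 7.21 × 5.9 = 42.539 kN at 4.25 m from C.
Moments about C: D_y·6.1 − (7.21·5.9)·4.25 − 10·4.1 − 55.6 = 0 → D_y = 277.39075/6.1 = 45.4739 ≈ 45.47 kN.
ΣF_y = 0: C_y + 45.4739 − 7.21·5.9 − 10 = 0 → C_y = 7.065 kN.
ΣF_x = 0: no horizontal applied forces, so C_x = 0.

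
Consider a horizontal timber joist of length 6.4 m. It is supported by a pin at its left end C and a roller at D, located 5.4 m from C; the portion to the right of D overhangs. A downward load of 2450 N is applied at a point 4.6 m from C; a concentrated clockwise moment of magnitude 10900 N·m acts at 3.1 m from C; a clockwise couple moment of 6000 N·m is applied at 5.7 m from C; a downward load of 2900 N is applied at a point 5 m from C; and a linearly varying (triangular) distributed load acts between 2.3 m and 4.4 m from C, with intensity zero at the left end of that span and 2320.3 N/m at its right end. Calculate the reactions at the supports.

Resultant of the triangular load: ½ × 2320.3 × 2.1 = 2436.315 N, acting at 3.7 m from C (one-third of the span from the peak).
Taking moments about C: D_y·5.4 − 2450·4.6 − 10900 − 6000 − 2900·5 − (½·2320.3·2.1)·3.7 = 0 → D_y = 51684.3655/5.4 = 9571.18 ≈ 9571 N.
ΣF_y = 0: C_y + 9571.18 − 2450 − 2900 − ½·2320.3·2.1 = 0 → C_y = -1785 N.
ΣF_x = 0: no horizontal applied forces, so C_x = 0.

C_x = 0, C_y = -1785 N, D_y = 9571 N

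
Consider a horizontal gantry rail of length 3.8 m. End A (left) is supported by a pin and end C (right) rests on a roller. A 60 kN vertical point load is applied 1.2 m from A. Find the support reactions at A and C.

Moments about A: C_y·3.8 − 60·1.2 = 0 → C_y = 72/3.8 = 18.9474 ≈ 18.95 kN.
ΣF_y = 0: A_y + 18.9474 − 60 = 0 → A_y = 41.05 kN.
ΣF_x = 0: no horizontal applied forces, so A_x = 0.

A_x = 0, A_y = 41.05 kN, C_y = 18.95 kN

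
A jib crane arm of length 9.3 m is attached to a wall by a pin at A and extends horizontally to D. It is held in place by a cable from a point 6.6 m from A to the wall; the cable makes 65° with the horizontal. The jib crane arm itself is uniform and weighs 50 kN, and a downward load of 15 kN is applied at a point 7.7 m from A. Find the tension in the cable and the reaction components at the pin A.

ΣM about A: T·sin65°·6.6 − 50·4.65 − 15·7.7 = 0 → T = 348/(6.6·0.906308) = 58.1781 ≈ 58.18 kN.
ΣF_x = 0: A_x − T·cos65° = 0 → A_x = 58.1781 × 0.422618 = 24.59 kN.
ΣF_y = 0: A_y + T·sin65° − 50 − 15 = 0 → A_y = 65 − 58.1781 × 0.906308 = 12.27 kN.

T = 58.18 kN, A_x = 24.59 kN, A_y = 12.27 kN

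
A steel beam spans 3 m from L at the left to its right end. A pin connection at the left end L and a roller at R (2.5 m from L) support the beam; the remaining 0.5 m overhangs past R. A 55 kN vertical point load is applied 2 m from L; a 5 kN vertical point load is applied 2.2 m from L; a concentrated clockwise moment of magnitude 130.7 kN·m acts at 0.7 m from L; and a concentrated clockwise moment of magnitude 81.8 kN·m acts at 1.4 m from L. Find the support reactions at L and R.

Taking moments about L: R_y·2.5 − 55·2 − 5·2.2 − 130.7 − 81.8 = 0 → R_y = 333.5/2.5 = 133.4 kN.
ΣF_y = 0: L_y + 133.4 − 55 − 5 = 0 → L_y = -73.40 kN.
ΣF_x = 0: no horizontal applied forces, so L_x = 0.

L_x = 0, L_y = -73.40 kN, R_y = 133.4 kN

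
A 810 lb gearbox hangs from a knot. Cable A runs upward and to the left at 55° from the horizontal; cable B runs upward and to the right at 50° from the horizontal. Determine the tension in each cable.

ΣF_x = 0: −T_A·cos55° + T_B·cos50° = 0 → T_B = 0.892327·T_A.
ΣF_y = 0: T_A·sin55° + T_B·sin50° = 810.
Substitute: T_A·(0.819152 + 0.892327·0.766044) = 810 → T_A = 539.025 ≈ 539.0 lb.
Then T_B = 0.892327 × 539.025 = 481.0 lb.

T_A = 539.0 lb, T_B = 481.0 lb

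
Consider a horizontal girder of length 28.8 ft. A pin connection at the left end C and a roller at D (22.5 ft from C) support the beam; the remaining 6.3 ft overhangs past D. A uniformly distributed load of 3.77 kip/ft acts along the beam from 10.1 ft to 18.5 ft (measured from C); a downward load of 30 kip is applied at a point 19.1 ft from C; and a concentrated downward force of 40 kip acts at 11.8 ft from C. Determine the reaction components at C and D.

Resultant of the distributed load: 3.77 × 8.4 = 31.668 kip at 14.3 ft from C.
ΣM about C: D_y·22.5 − (3.77·8.4)·14.3 − 30·19.1 − 40·11.8 = 0 → D_y = 1497.8524/22.5 = 66.5712 ≈ 66.57 kip.
ΣF_y = 0: C_y + 66.5712 − 3.77·8.4 − 30 − 40 = 0 → C_y = 35.10 kip.
ΣF_x = 0: no horizontal applied forces, so C_x = 0.

C_x = 0, C_y = 35.10 kip, D_y = 66.57 kip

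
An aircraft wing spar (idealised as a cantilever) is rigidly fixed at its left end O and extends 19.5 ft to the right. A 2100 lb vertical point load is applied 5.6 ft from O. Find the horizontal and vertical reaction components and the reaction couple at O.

O_x = 0, O_y = 2100 lb, M_O = 11760 lb·ft

ΣF_x = 0: O_x = 0.
ΣF_y = 0: O_y − 2100 = 0 → O_y = 2100 lb.
ΣM about O: M_O − 2100·5.6 = 0 → M_O = 11760 lb·ft.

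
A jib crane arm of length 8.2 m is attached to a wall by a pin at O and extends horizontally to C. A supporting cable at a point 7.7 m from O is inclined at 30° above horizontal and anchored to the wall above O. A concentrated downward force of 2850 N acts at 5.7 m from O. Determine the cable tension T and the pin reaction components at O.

ΣM about O: T·sin30°·7.7 − 2850·5.7 = 0 → T = 16245/(7.7·0.5) = 4219.48 ≈ 4219 N.
ΣF_x = 0: O_x − T·cos30° = 0 → O_x = 4219.48 × 0.866025 = 3654 N.
ΣF_y = 0: O_y + T·sin30° − 2850 = 0 → O_y = 2850 − 4219.48 × 0.5 = 740.3 N.

T = 4219 N, O_x = 3654 N, O_y = 740.3 N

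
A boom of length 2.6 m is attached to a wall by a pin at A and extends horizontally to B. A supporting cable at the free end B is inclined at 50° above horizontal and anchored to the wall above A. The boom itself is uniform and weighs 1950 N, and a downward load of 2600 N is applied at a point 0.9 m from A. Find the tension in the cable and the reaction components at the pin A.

T = 2448 N, A_x = 1573 N, A_y = 2675 N

ΣM about A: T·sin50°·2.6 − 1950·1.3 − 2600·0.9 = 0 → T = 4875/(2.6·0.766044) = 2447.64 ≈ 2448 N.
ΣF_x = 0: A_x − T·cos50° = 0 → A_x = 2447.64 × 0.642788 = 1573 N.
ΣF_y = 0: A_y + T·sin50° − 1950 − 2600 = 0 → A_y = 4550 − 2447.64 × 0.766044 = 2675 N.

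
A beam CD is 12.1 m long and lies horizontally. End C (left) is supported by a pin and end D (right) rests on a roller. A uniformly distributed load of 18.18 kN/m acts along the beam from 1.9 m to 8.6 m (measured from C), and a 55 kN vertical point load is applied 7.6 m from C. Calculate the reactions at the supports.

C_x = 0, C_y = 89.41 kN, D_y = 87.40 kN

Resultant of the distributed load: 18.18 × 6.7 = 121.806 kN at 5.25 m from C.
Moments about C: D_y·12.1 − (18.18·6.7)·5.25 − 55·7.6 = 0 → D_y = 1057.4815/12.1 = 87.3952 ≈ 87.40 kN.
ΣF_y = 0: C_y + 87.3952 − 18.18·6.7 − 55 = 0 → C_y = 89.41 kN.
ΣF_x = 0: no horizontal applied forces, so C_x = 0.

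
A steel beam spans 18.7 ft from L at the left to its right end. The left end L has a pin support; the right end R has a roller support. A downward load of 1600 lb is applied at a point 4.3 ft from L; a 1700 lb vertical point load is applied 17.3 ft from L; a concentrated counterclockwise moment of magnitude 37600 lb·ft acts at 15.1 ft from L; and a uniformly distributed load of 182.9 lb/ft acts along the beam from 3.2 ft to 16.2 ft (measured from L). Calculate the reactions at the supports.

Resultant of the distributed load: 182.9 × 13 = 2377.7 lb at 9.7 ft from L.
ΣM about L: R_y·18.7 − 1600·4.3 − 1700·17.3 + 37600 − (182.9·13)·9.7 = 0 → R_y = 21753.69/18.7 = 1163.3 ≈ 1163 lb.
ΣF_y = 0: L_y + 1163.3 − 1600 − 1700 − 182.9·13 = 0 → L_y = 4514 lb.
ΣF_x = 0: no horizontal applied forces, so L_x = 0.

L_x = 0, L_y = 4514 lb, R_y = 1163 lb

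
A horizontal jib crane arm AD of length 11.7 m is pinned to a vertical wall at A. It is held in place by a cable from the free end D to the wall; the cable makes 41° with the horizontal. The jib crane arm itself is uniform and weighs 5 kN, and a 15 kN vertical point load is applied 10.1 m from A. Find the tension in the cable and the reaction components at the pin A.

T = 23.55 kN, A_x = 17.77 kN, A_y = 4.551 kN

ΣM about A: T·sin41°·11.7 − 5·5.85 − 15·10.1 = 0 → T = 180.75/(11.7·0.656059) = 23.5478 ≈ 23.55 kN.
ΣF_x = 0: A_x − T·cos41° = 0 → A_x = 23.5478 × 0.75471 = 17.77 kN.
ΣF_y = 0: A_y + T·sin41° − 5 − 15 = 0 → A_y = 20 − 23.5478 × 0.656059 = 4.551 kN.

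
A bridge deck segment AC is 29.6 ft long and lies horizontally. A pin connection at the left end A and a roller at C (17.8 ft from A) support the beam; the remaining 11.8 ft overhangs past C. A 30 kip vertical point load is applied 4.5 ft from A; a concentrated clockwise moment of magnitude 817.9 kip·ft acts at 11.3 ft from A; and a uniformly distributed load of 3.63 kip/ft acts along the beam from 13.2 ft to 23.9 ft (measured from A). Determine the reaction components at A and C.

Resultant of the distributed load: 3.63 × 10.7 = 38.841 kip at 18.55 ft from A.
Taking moments about A: C_y·17.8 − 30·4.5 − 817.9 − (3.63·10.7)·18.55 = 0 → C_y = 1673.40055/17.8 = 94.0113 ≈ 94.01 kip.
ΣF_y = 0: A_y + 94.0113 − 30 − 3.63·10.7 = 0 → A_y = -25.17 kip.
ΣF_x = 0: no horizontal applied forces, so A_x = 0.

A_x = 0, A_y = -25.17 kip, C_y = 94.01 kip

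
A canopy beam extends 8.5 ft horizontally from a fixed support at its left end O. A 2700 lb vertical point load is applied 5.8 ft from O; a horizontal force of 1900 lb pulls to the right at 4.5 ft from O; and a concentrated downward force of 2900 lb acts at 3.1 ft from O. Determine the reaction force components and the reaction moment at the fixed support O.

O_x = -1900 lb, O_y = 5600 lb, M_O = 24650 lb·ft

ΣF_x = 0: O_x + 1900 = 0 → O_x = -1900 lb.
ΣF_y = 0: O_y − 2700 − 2900 = 0 → O_y = 5600 lb.
ΣM about O: M_O − 2700·5.8 − 2900·3.1 = 0 → M_O = 24650 lb·ft.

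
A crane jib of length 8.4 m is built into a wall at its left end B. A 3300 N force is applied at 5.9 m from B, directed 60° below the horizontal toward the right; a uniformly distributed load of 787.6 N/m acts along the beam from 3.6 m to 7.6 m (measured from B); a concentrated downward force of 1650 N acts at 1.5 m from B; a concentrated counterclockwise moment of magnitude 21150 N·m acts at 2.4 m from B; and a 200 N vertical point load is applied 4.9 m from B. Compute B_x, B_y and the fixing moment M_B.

Resultant of the distributed load: 787.6 × 4 = 3150.4 N at 5.6 m from B.
ΣF_x = 0: B_x + 3300·cos60° = 0 → B_x = -1650 N.
ΣF_y = 0: B_y − 3300·sin60° − 787.6·4 − 1650 − 200 = 0 → B_y = 7858 N.
ΣM about B: M_B − 3300·sin60°·5.9 − (787.6·4)·5.6 − 1650·1.5 + 21150 − 200·4.9 = 0 → M_B = 16810 N·m.

B_x = -1650 N, B_y = 7858 N, M_B = 16810 N·m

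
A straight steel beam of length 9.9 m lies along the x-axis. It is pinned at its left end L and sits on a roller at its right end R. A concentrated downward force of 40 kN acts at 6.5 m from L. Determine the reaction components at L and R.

L_x = 0, L_y = 13.74 kN, R_y = 26.26 kN

Taking moments about L: R_y·9.9 − 40·6.5 = 0 → R_y = 260/9.9 = 26.2626 ≈ 26.26 kN.
ΣF_y = 0: L_y + 26.2626 − 40 = 0 → L_y = 13.74 kN.
ΣF_x = 0: no horizontal applied forces, so L_x = 0.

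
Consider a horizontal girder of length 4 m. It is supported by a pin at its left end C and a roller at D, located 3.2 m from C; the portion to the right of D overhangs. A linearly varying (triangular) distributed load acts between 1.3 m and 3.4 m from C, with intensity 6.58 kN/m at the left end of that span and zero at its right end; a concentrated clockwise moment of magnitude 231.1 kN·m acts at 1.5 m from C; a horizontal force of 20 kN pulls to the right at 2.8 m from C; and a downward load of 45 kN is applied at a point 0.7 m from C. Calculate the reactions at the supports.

Resultant of the triangular load: ½ × 6.58 × 2.1 = 6.909 kN, acting at 2 m from C (one-third of the span from the peak).
Moments about C: D_y·3.2 − (½·6.58·2.1)·2 − 231.1 − 45·0.7 = 0 → D_y = 276.418/3.2 = 86.3806 ≈ 86.38 kN.
ΣF_y = 0: C_y + 86.3806 − ½·6.58·2.1 − 45 = 0 → C_y = -34.47 kN.
ΣF_x = 0: C_x + 20 = 0 → C_x = -20.00 kN.

C_x = -20.00 kN, C_y = -34.47 kN, D_y = 86.38 kN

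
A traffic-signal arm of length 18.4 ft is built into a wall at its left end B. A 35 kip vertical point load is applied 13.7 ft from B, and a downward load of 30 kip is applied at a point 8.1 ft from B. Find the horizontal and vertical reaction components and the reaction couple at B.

ΣF_x = 0: B_x = 0.
ΣF_y = 0: B_y − 35 − 30 = 0 → B_y = 65.00 kip.
ΣM about B: M_B − 35·13.7 − 30·8.1 = 0 → M_B = 722.5 kip·ft.

B_x = 0, B_y = 65.00 kip, M_B = 722.5 kip·ft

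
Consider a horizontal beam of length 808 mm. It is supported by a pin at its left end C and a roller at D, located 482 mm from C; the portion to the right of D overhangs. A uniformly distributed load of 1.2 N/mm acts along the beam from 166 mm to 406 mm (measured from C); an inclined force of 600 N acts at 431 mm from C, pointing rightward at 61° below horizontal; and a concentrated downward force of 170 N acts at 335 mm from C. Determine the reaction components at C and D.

C_x = -290.9 N, C_y = 224.5 N, D_y = 758.3 N

Resultant of the distributed load: 1.2 × 240 = 288 N at 286 mm from C.
ΣM about C: D_y·482 − (1.2·240)·286 − 600·sin61°·431 − 170·335 = 0 → D_y = 365495/482 = 758.288 ≈ 758.3 N.
ΣF_y = 0: C_y + 758.288 − 1.2·240 − 600·sin61° − 170 = 0 → C_y = 224.5 N.
ΣF_x = 0: C_x + 600·cos61° = 0 → C_x = -290.9 N.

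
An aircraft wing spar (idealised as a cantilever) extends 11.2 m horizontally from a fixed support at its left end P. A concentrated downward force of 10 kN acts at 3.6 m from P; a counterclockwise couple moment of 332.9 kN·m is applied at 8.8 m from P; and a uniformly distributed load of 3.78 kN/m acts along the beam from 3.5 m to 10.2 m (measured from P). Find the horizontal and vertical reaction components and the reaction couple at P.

P_x = 0, P_y = 35.33 kN, M_P = -123.4 kN·m

Resultant of the distributed load: 3.78 × 6.7 = 25.326 kN at 6.85 m from P.
ΣF_x = 0: P_x = 0.
ΣF_y = 0: P_y − 10 − 3.78·6.7 = 0 → P_y = 35.33 kN.
ΣM about P: M_P − 10·3.6 + 332.9 − (3.78·6.7)·6.85 = 0 → M_P = -123.4 kN·m.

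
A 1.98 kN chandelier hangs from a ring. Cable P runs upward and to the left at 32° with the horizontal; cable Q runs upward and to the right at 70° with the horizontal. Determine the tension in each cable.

T_P = 0.6923 kN, T_Q = 1.717 kN

ΣF_x = 0: −T_P·cos32° + T_Q·cos70° = 0 → T_Q = 2.47953·T_P.
ΣF_y = 0: T_P·sin32° + T_Q·sin70° = 1.98.
Substitute: T_P·(0.529919 + 2.47953·0.939693) = 1.98 → T_P = 0.692328 ≈ 0.6923 kN.
Then T_Q = 2.47953 × 0.692328 = 1.717 kN.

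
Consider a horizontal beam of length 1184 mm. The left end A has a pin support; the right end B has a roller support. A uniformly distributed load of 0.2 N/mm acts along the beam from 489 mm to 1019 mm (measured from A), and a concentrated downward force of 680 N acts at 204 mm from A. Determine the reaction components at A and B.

A_x = 0, A_y = 601.3 N, B_y = 184.7 N

Resultant of the distributed load: 0.2 × 530 = 106 N at 754 mm from A.
Taking moments about A: B_y·1184 − (0.2·530)·754 − 680·204 = 0 → B_y = 218644/1184 = 184.666 ≈ 184.7 N.
ΣF_y = 0: A_y + 184.666 − 0.2·530 − 680 = 0 → A_y = 601.3 N.
ΣF_x = 0: no horizontal applied forces, so A_x = 0.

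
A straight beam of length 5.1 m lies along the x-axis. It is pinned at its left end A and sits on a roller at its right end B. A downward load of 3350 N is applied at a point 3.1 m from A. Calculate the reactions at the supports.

A_x = 0, A_y = 1314 N, B_y = 2036 N

Taking moments about A: B_y·5.1 − 3350·3.1 = 0 → B_y = 10385/5.1 = 2036.27 ≈ 2036 N.
ΣF_y = 0: A_y + 2036.27 − 3350 = 0 → A_y = 1314 N.
ΣF_x = 0: no horizontal applied forces, so A_x = 0.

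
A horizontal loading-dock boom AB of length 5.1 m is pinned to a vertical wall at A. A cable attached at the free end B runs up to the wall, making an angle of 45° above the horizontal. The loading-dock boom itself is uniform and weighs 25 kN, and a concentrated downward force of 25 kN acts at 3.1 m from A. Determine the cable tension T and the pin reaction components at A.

T = 39.17 kN, A_x = 27.70 kN, A_y = 22.30 kN

ΣM about A: T·sin45°·5.1 − 25·2.55 − 25·3.1 = 0 → T = 141.25/(5.1·0.707107) = 39.1682 ≈ 39.17 kN.
ΣF_x = 0: A_x − T·cos45° = 0 → A_x = 39.1682 × 0.707107 = 27.70 kN.
ΣF_y = 0: A_y + T·sin45° − 25 − 25 = 0 → A_y = 50 − 39.1682 × 0.707107 = 22.30 kN.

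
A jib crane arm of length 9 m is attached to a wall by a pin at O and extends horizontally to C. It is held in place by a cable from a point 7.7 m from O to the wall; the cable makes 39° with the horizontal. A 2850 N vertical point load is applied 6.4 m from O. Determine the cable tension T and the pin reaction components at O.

T = 3764 N, O_x = 2925 N, O_y = 481.2 N

ΣM about O: T·sin39°·7.7 − 2850·6.4 = 0 → T = 18240/(7.7·0.62932) = 3764.11 ≈ 3764 N.
ΣF_x = 0: O_x − T·cos39° = 0 → O_x = 3764.11 × 0.777146 = 2925 N.
ΣF_y = 0: O_y + T·sin39° − 2850 = 0 → O_y = 2850 − 3764.11 × 0.62932 = 481.2 N.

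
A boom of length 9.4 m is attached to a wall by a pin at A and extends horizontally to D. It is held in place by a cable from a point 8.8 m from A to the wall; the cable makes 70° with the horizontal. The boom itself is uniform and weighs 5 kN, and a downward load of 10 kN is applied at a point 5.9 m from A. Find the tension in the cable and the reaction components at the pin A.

ΣM about A: T·sin70°·8.8 − 5·4.7 − 10·5.9 = 0 → T = 82.5/(8.8·0.939693) = 9.97666 ≈ 9.977 kN.
ΣF_x = 0: A_x − T·cos70° = 0 → A_x = 9.97666 × 0.34202 = 3.412 kN.
ΣF_y = 0: A_y + T·sin70° − 5 − 10 = 0 → A_y = 15 − 9.97666 × 0.939693 = 5.625 kN.

T = 9.977 kN, A_x = 3.412 kN, A_y = 5.625 kN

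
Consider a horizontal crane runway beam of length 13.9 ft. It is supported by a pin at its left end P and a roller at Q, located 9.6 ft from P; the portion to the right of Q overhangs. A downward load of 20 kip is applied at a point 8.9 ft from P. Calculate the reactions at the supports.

ΣM about P: Q_y·9.6 − 20·8.9 = 0 → Q_y = 178/9.6 = 18.5417 ≈ 18.54 kip.
ΣF_y = 0: P_y + 18.5417 − 20 = 0 → P_y = 1.458 kip.
ΣF_x = 0: no horizontal applied forces, so P_x = 0.

P_x = 0, P_y = 1.458 kip, Q_y = 18.54 kip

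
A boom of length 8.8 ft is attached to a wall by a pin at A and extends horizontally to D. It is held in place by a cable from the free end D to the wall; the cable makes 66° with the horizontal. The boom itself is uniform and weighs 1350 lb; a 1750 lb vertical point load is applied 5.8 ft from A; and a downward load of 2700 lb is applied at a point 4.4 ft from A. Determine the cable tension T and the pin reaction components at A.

T = 3479 lb, A_x = 1415 lb, A_y = 2622 lb

ΣM about A: T·sin66°·8.8 − 1350·4.4 − 1750·5.8 − 2700·4.4 = 0 → T = 27970/(8.8·0.913545) = 3479.2 ≈ 3479 lb.
ΣF_x = 0: A_x − T·cos66° = 0 → A_x = 3479.2 × 0.406737 = 1415 lb.
ΣF_y = 0: A_y + T·sin66° − 1350 − 1750 − 2700 = 0 → A_y = 5800 − 3479.2 × 0.913545 = 2622 lb.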